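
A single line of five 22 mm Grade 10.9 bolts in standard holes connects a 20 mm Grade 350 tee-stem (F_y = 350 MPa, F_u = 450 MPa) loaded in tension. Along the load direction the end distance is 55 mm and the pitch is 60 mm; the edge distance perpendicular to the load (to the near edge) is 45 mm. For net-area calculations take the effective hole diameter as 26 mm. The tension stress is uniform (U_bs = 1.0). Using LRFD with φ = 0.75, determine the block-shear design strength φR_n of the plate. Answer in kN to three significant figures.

937 kN

Shear plane L_v = 55 + 4·60 = 295 mm; A_gv = 295 × 20 = 5900 mm².
A_nv = (295 − 4.5·26) × 20 = 3560 mm².
A_nt = (45 − 0.5·26) × 20 = 640 mm².
0.6 F_u A_nv = 961.2 kN; 0.6 F_y A_gv = 1239 kN → shear rupture governs the shear term.
R_n = 961.2 + 1.0 × 450 × 640 / 1000 = 1249 kN.
Design strength φR_n = 0.75 × 1249 = 937 kN.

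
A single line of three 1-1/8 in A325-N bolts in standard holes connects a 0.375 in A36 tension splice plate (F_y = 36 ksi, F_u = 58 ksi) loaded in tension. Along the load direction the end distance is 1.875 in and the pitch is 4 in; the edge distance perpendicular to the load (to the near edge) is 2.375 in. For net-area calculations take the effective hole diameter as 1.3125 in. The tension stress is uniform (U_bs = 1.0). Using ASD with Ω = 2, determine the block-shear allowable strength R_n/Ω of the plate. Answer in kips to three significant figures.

Shear plane L_v = 1.875 + 2·4 = 9.875 in; A_gv = 9.875 × 0.375 = 3.703 in².
A_nv = (9.875 − 2.5·1.3125) × 0.375 = 2.473 in².
A_nt = (2.375 − 0.5·1.3125) × 0.375 = 0.6445 in².
0.6 F_u A_nv = 86.05 kips; 0.6 F_y A_gv = 79.99 kips → shear yielding governs the shear term.
R_n = 79.99 + 1.0 × 58 × 0.6445 = 117.4 kips.
Allowable strength R_n/Ω = 117.4 / 2 = 58.7 kips.

58.7 kips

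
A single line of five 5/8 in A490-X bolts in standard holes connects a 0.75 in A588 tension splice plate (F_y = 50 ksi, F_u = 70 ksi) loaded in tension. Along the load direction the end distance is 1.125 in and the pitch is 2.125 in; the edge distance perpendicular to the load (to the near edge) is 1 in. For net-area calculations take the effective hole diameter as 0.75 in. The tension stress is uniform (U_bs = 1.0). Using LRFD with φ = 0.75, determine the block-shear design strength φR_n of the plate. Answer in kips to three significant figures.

172 kips

Shear plane L_v = 1.125 + 4·2.125 = 9.625 in; A_gv = 9.625 × 0.75 = 7.219 in².
A_nv = (9.625 − 4.5·0.75) × 0.75 = 4.688 in².
A_nt = (1 − 0.5·0.75) × 0.75 = 0.4688 in².
0.6 F_u A_nv = 196.9 kips; 0.6 F_y A_gv = 216.6 kips → shear rupture governs the shear term.
R_n = 196.9 + 1.0 × 70 × 0.4688 = 229.7 kips.
Design strength φR_n = 0.75 × 229.7 = 172 kips.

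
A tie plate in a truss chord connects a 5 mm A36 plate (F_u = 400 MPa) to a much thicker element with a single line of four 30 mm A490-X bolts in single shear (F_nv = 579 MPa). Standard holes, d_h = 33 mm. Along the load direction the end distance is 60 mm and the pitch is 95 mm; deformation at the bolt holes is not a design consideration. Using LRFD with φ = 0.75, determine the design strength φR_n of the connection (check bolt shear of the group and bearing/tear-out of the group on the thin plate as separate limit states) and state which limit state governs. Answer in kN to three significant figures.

Bolt shear: A_b = π·30²/4 = 706.9 mm²; R_n = 579 × 706.9 × 4 × 1 / 1000 = 1637 kN → 0.75 × 1637 = 1230 kN.
Bearing (1.5 l_c t F_u ≤ 3.0 d t F_u): upper limit = 3.0·30·5·400 / 1000 = 180 kN.
  Edge l_c = 60 − 33/2 = 43.5 → r_n = 130.5 kN; interior l_c = 95 − 33 = 62 → r_n = 180 kN.
  R_n,bearing = 1·130.5 + 3·180 = 670.5 kN → 0.75 × 670.5 = 503 kN.
Bearing governs: 503 kN.

503 kN (bearing governs)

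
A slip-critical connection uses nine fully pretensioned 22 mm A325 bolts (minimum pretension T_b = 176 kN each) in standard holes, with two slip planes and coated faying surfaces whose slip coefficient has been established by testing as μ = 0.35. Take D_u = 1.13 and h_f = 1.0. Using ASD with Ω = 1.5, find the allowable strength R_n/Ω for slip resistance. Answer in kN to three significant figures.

835 kN

R_n = μ · D_u · h_f · T_b · n_s · n_b = 0.35 × 1.13 × 1.0 × 176 × 2 × 9 = 1253 kN.
Allowable strength R_n/Ω = 1253 / 1.5 = 835 kN.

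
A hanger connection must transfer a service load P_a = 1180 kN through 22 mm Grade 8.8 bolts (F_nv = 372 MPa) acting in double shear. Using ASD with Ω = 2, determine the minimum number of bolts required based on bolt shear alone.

9 bolts

A_b = π·22²/4 = 380.1 mm².
Per-bolt allowable strength R_n/Ω = 372 × 380.1 × 2 / 1000 / 2 = 141.4 kN.
n ≥ 1180 / 141.4 = 8.345 → use 9 bolts.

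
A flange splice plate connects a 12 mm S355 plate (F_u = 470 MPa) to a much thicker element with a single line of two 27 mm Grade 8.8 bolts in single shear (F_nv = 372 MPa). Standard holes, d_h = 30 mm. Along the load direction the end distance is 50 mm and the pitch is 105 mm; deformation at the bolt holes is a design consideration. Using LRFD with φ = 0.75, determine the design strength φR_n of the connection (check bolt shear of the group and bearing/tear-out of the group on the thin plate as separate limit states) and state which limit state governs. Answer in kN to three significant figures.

319 kN (bolt shear governs)

Bolt shear: A_b = π·27²/4 = 572.6 mm²; R_n = 372 × 572.6 × 2 × 1 / 1000 = 426 kN → 0.75 × 426 = 319 kN.
Bearing (1.2 l_c t F_u ≤ 2.4 d t F_u): upper limit = 2.4·27·12·470 / 1000 = 365.5 kN.
  Edge l_c = 50 − 30/2 = 35 → r_n = 236.9 kN; interior l_c = 105 − 30 = 75 → r_n = 365.5 kN.
  R_n,bearing = 1·236.9 + 1·365.5 = 602.4 kN → 0.75 × 602.4 = 452 kN.
Bolt shear governs: 319 kN.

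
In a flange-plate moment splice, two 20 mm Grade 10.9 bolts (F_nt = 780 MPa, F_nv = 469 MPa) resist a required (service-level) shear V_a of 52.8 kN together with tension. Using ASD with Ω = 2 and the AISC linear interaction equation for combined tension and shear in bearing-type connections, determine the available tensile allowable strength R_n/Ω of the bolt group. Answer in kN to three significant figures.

231 kN

A_b = π·20²/4 = 314.2 mm²; f_rv = 52.8 × 1000 / (2 × 314.2) = 84.03 MPa.
F'_nt = 1.3 F_nt − (Ω F_nt / F_nv) f_rv = 1.3·780 − (2·780/469)·84.03 = 734.5 MPa, capped at F_nt → F'_nt = 734.5 MPa.
R_n = F'_nt · A_b · n = 734.5 × 314.2 × 2 / 1000 = 461.5 kN.
Allowable strength R_n/Ω = 461.5 / 2 = 231 kN.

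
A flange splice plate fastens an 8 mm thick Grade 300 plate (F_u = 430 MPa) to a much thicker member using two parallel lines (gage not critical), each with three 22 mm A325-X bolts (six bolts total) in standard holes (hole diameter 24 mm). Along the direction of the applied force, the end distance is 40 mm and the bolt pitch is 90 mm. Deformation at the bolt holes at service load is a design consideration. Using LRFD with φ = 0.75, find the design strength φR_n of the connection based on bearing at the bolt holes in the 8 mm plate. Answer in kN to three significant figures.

718 kN

Per bolt r_n = 1.2 l_c t F_u ≤ 2.4 d t F_u; upper limit = 2.4 × 22 × 8 × 430 / 1000 = 181.6 kN.
Edge bolt: l_c = 40 − 24/2 = 28 mm → 1.2 × 28 × 8 × 430 / 1000 = 115.6 → r_n = 115.6 kN.
Interior bolts: l_c = 90 − 24 = 66 mm → 1.2 × 66 × 8 × 430 / 1000 = 272.4 → r_n = 181.6 kN.
R_n = 2 × 115.6 + 4 × 181.6 = 957.7 kN.
Design strength φR_n = 0.75 × 957.7 = 718 kN.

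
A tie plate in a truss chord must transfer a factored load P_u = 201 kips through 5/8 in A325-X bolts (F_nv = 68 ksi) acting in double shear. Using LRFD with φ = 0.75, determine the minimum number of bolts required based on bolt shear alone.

7 bolts

A_b = π·0.625²/4 = 0.3068 in².
Per-bolt design strength φR_n = 0.75 × 68 × 0.3068 × 2 = 31.29 kips.
n ≥ 201 / 31.29 = 6.423 → use 7 bolts.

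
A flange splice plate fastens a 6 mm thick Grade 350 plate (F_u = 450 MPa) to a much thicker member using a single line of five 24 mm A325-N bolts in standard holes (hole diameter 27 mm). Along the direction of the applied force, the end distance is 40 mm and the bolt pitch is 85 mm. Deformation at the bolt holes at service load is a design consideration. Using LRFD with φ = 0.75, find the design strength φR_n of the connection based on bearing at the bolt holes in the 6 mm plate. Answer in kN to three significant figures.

531 kN

Per bolt r_n = 1.2 l_c t F_u ≤ 2.4 d t F_u; upper limit = 2.4 × 24 × 6 × 450 / 1000 = 155.5 kN.
Edge bolt: l_c = 40 − 27/2 = 26.5 mm → 1.2 × 26.5 × 6 × 450 / 1000 = 85.86 → r_n = 85.86 kN.
Interior bolts: l_c = 85 − 27 = 58 mm → 1.2 × 58 × 6 × 450 / 1000 = 187.9 → r_n = 155.5 kN.
R_n = 1 × 85.86 + 4 × 155.5 = 707.9 kN.
Design strength φR_n = 0.75 × 707.9 = 531 kN.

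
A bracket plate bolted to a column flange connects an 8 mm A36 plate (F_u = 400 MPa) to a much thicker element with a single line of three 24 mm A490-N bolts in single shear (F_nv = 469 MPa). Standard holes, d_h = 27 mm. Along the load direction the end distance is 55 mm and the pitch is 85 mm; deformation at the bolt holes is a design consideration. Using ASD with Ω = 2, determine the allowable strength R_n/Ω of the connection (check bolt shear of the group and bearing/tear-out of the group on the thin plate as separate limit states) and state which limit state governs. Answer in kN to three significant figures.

264 kN (bearing governs)

Bolt shear: A_b = π·24²/4 = 452.4 mm²; R_n = 469 × 452.4 × 3 × 1 / 1000 = 636.5 kN → 636.5 / 2 = 318 kN.
Bearing (1.2 l_c t F_u ≤ 2.4 d t F_u): upper limit = 2.4·24·8·400 / 1000 = 184.3 kN.
  Edge l_c = 55 − 27/2 = 41.5 → r_n = 159.4 kN; interior l_c = 85 − 27 = 58 → r_n = 184.3 kN.
  R_n,bearing = 1·159.4 + 2·184.3 = 528 kN → 528 / 2 = 264 kN.
Bearing governs: 264 kN.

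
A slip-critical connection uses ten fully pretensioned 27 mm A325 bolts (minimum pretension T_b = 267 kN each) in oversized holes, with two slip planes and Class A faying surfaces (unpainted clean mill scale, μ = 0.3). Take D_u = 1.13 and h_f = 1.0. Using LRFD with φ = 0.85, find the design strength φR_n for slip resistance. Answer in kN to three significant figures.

1540 kN

R_n = μ · D_u · h_f · T_b · n_s · n_b = 0.3 × 1.13 × 1.0 × 267 × 2 × 10 = 1810 kN.
Design strength φR_n = 0.85 × 1810 = 1540 kN.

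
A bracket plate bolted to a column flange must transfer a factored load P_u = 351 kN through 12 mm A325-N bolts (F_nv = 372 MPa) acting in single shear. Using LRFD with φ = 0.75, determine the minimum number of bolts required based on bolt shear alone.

12 bolts

A_b = π·12²/4 = 113.1 mm².
Per-bolt design strength φR_n = 0.75 × 372 × 113.1 × 1 / 1000 = 31.55 kN.
n ≥ 351 / 31.55 = 11.12 → use 12 bolts.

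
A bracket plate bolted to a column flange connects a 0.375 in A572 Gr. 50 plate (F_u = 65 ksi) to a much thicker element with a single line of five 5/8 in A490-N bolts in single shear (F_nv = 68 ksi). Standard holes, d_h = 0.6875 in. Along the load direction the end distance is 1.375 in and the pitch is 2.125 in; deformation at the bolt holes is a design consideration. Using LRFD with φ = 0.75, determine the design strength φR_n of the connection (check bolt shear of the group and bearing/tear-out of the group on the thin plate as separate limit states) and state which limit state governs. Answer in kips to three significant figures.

Bolt shear: A_b = π·0.625²/4 = 0.3068 in²; R_n = 68 × 0.3068 × 5 × 1 = 104.3 kips → 0.75 × 104.3 = 78.2 kips.
Bearing (1.2 l_c t F_u ≤ 2.4 d t F_u): upper limit = 2.4·0.625·0.375·65 = 36.56 kips.
  Edge l_c = 1.375 − 0.6875/2 = 1.031 → r_n = 30.16 kips; interior l_c = 2.125 − 0.6875 = 1.438 → r_n = 36.56 kips.
  R_n,bearing = 1·30.16 + 4·36.56 = 176.4 kips → 0.75 × 176.4 = 132 kips.
Bolt shear governs: 78.2 kips.

78.2 kips (bolt shear governs)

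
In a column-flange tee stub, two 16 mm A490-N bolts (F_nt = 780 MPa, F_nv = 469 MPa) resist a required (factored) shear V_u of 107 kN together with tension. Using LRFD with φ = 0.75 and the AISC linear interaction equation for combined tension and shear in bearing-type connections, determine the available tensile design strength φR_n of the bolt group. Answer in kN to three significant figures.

128 kN

A_b = π·16²/4 = 201.1 mm²; f_rv = 107 × 1000 / (2 × 201.1) = 266.1 MPa.
F'_nt = 1.3 F_nt − (F_nt / φF_nv) f_rv = 1.3·780 − (780/(0.75·469))·266.1 = 424 MPa, capped at F_nt → F'_nt = 424 MPa.
R_n = F'_nt · A_b · n = 424 × 201.1 × 2 / 1000 = 170.5 kN.
Design strength φR_n = 0.75 × 170.5 = 128 kN.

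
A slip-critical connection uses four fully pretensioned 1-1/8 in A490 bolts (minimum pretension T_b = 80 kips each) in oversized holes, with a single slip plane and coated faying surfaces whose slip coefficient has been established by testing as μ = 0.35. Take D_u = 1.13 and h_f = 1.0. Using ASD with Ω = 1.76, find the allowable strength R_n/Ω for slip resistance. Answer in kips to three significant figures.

R_n = μ · D_u · h_f · T_b · n_s · n_b = 0.35 × 1.13 × 1.0 × 80 × 1 × 4 = 126.6 kips.
Allowable strength R_n/Ω = 126.6 / 1.76 = 71.9 kips.

71.9 kips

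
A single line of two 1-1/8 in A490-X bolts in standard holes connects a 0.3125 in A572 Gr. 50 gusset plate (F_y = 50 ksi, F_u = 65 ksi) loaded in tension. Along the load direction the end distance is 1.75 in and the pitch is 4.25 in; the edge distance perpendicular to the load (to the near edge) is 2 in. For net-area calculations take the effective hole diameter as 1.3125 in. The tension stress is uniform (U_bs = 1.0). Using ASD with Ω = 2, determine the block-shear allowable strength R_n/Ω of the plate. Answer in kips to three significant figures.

Shear plane L_v = 1.75 + 1·4.25 = 6 in; A_gv = 6 × 0.3125 = 1.875 in².
A_nv = (6 − 1.5·1.3125) × 0.3125 = 1.26 in².
A_nt = (2 − 0.5·1.3125) × 0.3125 = 0.4199 in².
0.6 F_u A_nv = 49.13 kips; 0.6 F_y A_gv = 56.25 kips → shear rupture governs the shear term.
R_n = 49.13 + 1.0 × 65 × 0.4199 = 76.43 kips.
Allowable strength R_n/Ω = 76.43 / 2 = 38.2 kips.

38.2 kips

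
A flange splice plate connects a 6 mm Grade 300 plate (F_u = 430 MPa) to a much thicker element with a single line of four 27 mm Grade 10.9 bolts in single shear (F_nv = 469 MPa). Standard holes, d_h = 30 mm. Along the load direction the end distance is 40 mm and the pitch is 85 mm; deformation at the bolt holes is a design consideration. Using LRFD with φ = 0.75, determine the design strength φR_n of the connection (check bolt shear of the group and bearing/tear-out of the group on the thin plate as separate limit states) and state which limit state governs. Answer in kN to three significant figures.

434 kN (bearing governs)

Bolt shear: A_b = π·27²/4 = 572.6 mm²; R_n = 469 × 572.6 × 4 × 1 / 1000 = 1074 kN → 0.75 × 1074 = 806 kN.
Bearing (1.2 l_c t F_u ≤ 2.4 d t F_u): upper limit = 2.4·27·6·430 / 1000 = 167.2 kN.
  Edge l_c = 40 − 30/2 = 25 → r_n = 77.4 kN; interior l_c = 85 − 30 = 55 → r_n = 167.2 kN.
  R_n,bearing = 1·77.4 + 3·167.2 = 579 kN → 0.75 × 579 = 434 kN.
Bearing governs: 434 kN.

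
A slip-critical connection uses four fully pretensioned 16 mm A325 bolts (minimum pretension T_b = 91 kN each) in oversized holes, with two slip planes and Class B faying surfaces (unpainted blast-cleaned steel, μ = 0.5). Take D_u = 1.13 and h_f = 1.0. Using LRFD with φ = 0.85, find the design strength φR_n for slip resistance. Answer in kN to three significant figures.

350 kN

R_n = μ · D_u · h_f · T_b · n_s · n_b = 0.5 × 1.13 × 1.0 × 91 × 2 × 4 = 411.3 kN.
Design strength φR_n = 0.85 × 411.3 = 350 kN.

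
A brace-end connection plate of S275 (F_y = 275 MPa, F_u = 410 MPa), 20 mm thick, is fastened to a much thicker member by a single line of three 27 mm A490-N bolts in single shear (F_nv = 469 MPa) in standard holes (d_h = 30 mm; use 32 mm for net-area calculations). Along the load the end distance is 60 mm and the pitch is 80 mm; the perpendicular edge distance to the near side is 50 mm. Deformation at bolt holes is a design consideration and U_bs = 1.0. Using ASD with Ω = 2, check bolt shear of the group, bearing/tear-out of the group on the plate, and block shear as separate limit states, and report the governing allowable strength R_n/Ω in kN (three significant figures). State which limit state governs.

403 kN (bolt shear governs)

Bolt shear: A_b = π·27²/4 = 572.6 mm²; R_n = 469 × 572.6 × 3 × 1 / 1000 = 805.6 kN → 805.6 / 2 = 403 kN.
Bearing: edge l_c = 45, r_n = 442.8 kN; interior l_c = 50, r_n = 492 kN; R_n = 442.8 + 2·492 = 1427 kN → 713 kN.
Block shear: A_gv = 4400, A_nv = 2800, A_nt = 680 mm²; R_n = min(0.6F_uA_nv, 0.6F_yA_gv) + U_bs·F_u·A_nt = 967.6 kN → 484 kN.
Bolt shear governs: 403 kN.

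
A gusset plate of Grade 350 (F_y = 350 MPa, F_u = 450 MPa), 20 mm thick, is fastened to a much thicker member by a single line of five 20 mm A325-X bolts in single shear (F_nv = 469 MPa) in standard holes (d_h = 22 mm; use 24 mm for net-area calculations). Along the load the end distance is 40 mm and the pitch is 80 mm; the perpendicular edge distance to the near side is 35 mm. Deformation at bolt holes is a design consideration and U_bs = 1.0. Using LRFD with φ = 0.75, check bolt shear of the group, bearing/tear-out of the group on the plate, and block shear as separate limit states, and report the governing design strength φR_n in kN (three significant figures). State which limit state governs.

Bolt shear: A_b = π·20²/4 = 314.2 mm²; R_n = 469 × 314.2 × 5 × 1 / 1000 = 736.7 kN → 0.75 × 736.7 = 553 kN.
Bearing: edge l_c = 29, r_n = 313.2 kN; interior l_c = 58, r_n = 432 kN; R_n = 313.2 + 4·432 = 2041 kN → 1530 kN.
Block shear: A_gv = 7200, A_nv = 5040, A_nt = 460 mm²; R_n = min(0.6F_uA_nv, 0.6F_yA_gv) + U_bs·F_u·A_nt = 1568 kN → 1180 kN.
Bolt shear governs: 553 kN.

553 kN (bolt shear governs)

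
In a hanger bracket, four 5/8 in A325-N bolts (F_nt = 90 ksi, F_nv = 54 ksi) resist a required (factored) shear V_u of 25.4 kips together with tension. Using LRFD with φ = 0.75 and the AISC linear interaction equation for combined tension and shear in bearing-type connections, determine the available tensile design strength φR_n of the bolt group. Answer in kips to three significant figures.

65.4 kips

A_b = π·0.625²/4 = 0.3068 in²; f_rv = 25.4 / (4 × 0.3068) = 20.7 ksi.
F'_nt = 1.3 F_nt − (F_nt / φF_nv) f_rv = 1.3·90 − (90/(0.75·54))·20.7 = 71 ksi, capped at F_nt → F'_nt = 71 ksi.
R_n = F'_nt · A_b · n = 71 × 0.3068 × 4 = 87.14 kips.
Design strength φR_n = 0.75 × 87.14 = 65.4 kips.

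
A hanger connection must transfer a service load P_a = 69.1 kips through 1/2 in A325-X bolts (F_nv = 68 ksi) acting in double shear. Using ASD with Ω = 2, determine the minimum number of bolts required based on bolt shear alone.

A_b = π·0.5²/4 = 0.1963 in².
Per-bolt allowable strength R_n/Ω = 68 × 0.1963 × 2 / 2 = 13.35 kips.
n ≥ 69.1 / 13.35 = 5.175 → use 6 bolts.

6 bolts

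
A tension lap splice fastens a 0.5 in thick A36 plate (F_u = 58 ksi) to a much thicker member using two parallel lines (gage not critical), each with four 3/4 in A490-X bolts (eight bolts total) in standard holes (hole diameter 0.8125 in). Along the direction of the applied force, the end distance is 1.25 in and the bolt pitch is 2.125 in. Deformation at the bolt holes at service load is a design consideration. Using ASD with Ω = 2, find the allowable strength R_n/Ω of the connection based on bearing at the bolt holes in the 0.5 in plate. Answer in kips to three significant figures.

Per bolt r_n = 1.2 l_c t F_u ≤ 2.4 d t F_u; upper limit = 2.4 × 0.75 × 0.5 × 58 = 52.2 kips.
Edge bolt: l_c = 1.25 − 0.8125/2 = 0.8438 in → 1.2 × 0.8438 × 0.5 × 58 = 29.36 → r_n = 29.36 kips.
Interior bolts: l_c = 2.125 − 0.8125 = 1.312 in → 1.2 × 1.312 × 0.5 × 58 = 45.67 → r_n = 45.67 kips.
R_n = 2 × 29.36 + 6 × 45.67 = 332.8 kips.
Allowable strength R_n/Ω = 332.8 / 2 = 166 kips.

166 kips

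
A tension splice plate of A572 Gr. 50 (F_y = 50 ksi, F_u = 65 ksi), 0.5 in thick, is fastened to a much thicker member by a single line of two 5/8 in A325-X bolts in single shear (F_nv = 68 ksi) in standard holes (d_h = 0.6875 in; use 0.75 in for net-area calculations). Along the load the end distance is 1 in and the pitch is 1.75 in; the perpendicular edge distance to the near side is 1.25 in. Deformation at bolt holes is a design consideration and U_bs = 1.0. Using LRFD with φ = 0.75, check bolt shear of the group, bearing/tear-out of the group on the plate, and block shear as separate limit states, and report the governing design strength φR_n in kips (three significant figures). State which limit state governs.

Bolt shear: A_b = π·0.625²/4 = 0.3068 in²; R_n = 68 × 0.3068 × 2 × 1 = 41.72 kips → 0.75 × 41.72 = 31.3 kips.
Bearing: edge l_c = 0.6562, r_n = 25.59 kips; interior l_c = 1.062, r_n = 41.44 kips; R_n = 25.59 + 1·41.44 = 67.03 kips → 50.3 kips.
Block shear: A_gv = 1.375, A_nv = 0.8125, A_nt = 0.4375 in²; R_n = min(0.6F_uA_nv, 0.6F_yA_gv) + U_bs·F_u·A_nt = 60.12 kips → 45.1 kips.
Bolt shear governs: 31.3 kips.

31.3 kips (bolt shear governs)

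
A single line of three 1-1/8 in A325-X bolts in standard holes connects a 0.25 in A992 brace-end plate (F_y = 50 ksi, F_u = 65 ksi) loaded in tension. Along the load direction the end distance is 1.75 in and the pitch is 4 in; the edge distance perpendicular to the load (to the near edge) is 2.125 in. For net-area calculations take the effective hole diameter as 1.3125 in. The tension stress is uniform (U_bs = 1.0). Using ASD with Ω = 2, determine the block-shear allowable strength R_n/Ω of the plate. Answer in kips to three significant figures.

Shear plane L_v = 1.75 + 2·4 = 9.75 in; A_gv = 9.75 × 0.25 = 2.438 in².
A_nv = (9.75 − 2.5·1.3125) × 0.25 = 1.617 in².
A_nt = (2.125 − 0.5·1.3125) × 0.25 = 0.3672 in².
0.6 F_u A_nv = 63.07 kips; 0.6 F_y A_gv = 73.12 kips → shear rupture governs the shear term.
R_n = 63.07 + 1.0 × 65 × 0.3672 = 86.94 kips.
Allowable strength R_n/Ω = 86.94 / 2 = 43.5 kips.

43.5 kips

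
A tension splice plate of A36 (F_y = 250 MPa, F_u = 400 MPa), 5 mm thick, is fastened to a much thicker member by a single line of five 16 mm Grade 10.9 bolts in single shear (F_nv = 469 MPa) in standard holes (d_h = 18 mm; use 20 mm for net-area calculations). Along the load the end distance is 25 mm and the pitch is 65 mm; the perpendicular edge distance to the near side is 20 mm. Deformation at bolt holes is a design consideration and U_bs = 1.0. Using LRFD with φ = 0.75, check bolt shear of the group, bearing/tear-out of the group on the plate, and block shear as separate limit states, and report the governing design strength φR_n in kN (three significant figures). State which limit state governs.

175 kN (block shear governs)

Bolt shear: A_b = π·16²/4 = 201.1 mm²; R_n = 469 × 201.1 × 5 × 1 / 1000 = 471.5 kN → 0.75 × 471.5 = 354 kN.
Bearing: edge l_c = 16, r_n = 38.4 kN; interior l_c = 47, r_n = 76.8 kN; R_n = 38.4 + 4·76.8 = 345.6 kN → 259 kN.
Block shear: A_gv = 1425, A_nv = 975, A_nt = 50 mm²; R_n = min(0.6F_uA_nv, 0.6F_yA_gv) + U_bs·F_u·A_nt = 233.8 kN → 175 kN.
Block shear governs: 175 kN.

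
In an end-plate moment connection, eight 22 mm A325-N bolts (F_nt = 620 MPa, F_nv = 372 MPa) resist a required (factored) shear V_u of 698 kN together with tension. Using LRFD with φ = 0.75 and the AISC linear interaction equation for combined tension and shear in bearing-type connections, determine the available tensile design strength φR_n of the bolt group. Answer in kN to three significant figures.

A_b = π·22²/4 = 380.1 mm²; f_rv = 698 × 1000 / (8 × 380.1) = 229.5 MPa.
F'_nt = 1.3 F_nt − (F_nt / φF_nv) f_rv = 1.3·620 − (620/(0.75·372))·229.5 = 295.9 MPa, capped at F_nt → F'_nt = 295.9 MPa.
R_n = F'_nt · A_b · n = 295.9 × 380.1 × 8 / 1000 = 900 kN.
Design strength φR_n = 0.75 × 900 = 675 kN.

675 kN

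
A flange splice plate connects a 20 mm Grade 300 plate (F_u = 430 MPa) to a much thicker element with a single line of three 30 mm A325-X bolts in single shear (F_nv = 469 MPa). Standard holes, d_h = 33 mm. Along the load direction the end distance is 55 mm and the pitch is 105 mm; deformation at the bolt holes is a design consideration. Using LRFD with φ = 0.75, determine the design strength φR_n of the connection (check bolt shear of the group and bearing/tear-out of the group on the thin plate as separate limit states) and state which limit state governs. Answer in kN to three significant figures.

Bolt shear: A_b = π·30²/4 = 706.9 mm²; R_n = 469 × 706.9 × 3 × 1 / 1000 = 994.5 kN → 0.75 × 994.5 = 746 kN.
Bearing (1.2 l_c t F_u ≤ 2.4 d t F_u): upper limit = 2.4·30·20·430 / 1000 = 619.2 kN.
  Edge l_c = 55 − 33/2 = 38.5 → r_n = 397.3 kN; interior l_c = 105 − 33 = 72 → r_n = 619.2 kN.
  R_n,bearing = 1·397.3 + 2·619.2 = 1636 kN → 0.75 × 1636 = 1230 kN.
Bolt shear governs: 746 kN.

746 kN (bolt shear governs)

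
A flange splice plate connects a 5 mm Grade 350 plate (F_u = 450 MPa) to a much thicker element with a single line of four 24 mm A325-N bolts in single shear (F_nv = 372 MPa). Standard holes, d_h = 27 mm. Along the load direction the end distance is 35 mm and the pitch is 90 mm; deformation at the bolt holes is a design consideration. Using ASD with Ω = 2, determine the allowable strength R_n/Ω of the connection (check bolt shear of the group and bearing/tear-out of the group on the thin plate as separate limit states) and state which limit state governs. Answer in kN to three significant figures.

Bolt shear: A_b = π·24²/4 = 452.4 mm²; R_n = 372 × 452.4 × 4 × 1 / 1000 = 673.2 kN → 673.2 / 2 = 337 kN.
Bearing (1.2 l_c t F_u ≤ 2.4 d t F_u): upper limit = 2.4·24·5·450 / 1000 = 129.6 kN.
  Edge l_c = 35 − 27/2 = 21.5 → r_n = 58.05 kN; interior l_c = 90 − 27 = 63 → r_n = 129.6 kN.
  R_n,bearing = 1·58.05 + 3·129.6 = 446.8 kN → 446.8 / 2 = 223 kN.
Bearing governs: 223 kN.

223 kN (bearing governs)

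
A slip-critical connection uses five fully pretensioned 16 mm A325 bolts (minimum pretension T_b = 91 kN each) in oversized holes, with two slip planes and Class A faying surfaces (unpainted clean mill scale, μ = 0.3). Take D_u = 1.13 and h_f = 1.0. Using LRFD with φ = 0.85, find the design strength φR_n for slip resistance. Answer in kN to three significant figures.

262 kN

R_n = μ · D_u · h_f · T_b · n_s · n_b = 0.3 × 1.13 × 1.0 × 91 × 2 × 5 = 308.5 kN.
Design strength φR_n = 0.85 × 308.5 = 262 kN.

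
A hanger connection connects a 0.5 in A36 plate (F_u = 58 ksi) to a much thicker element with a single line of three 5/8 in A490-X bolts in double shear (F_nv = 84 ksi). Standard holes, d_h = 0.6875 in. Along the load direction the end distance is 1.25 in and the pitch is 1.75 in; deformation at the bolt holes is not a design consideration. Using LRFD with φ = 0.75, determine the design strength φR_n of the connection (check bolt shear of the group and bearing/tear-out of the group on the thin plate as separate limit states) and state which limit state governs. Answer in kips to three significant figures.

Bolt shear: A_b = π·0.625²/4 = 0.3068 in²; R_n = 84 × 0.3068 × 3 × 2 = 154.6 kips → 0.75 × 154.6 = 116 kips.
Bearing (1.5 l_c t F_u ≤ 3.0 d t F_u): upper limit = 3.0·0.625·0.5·58 = 54.38 kips.
  Edge l_c = 1.25 − 0.6875/2 = 0.9062 → r_n = 39.42 kips; interior l_c = 1.75 − 0.6875 = 1.062 → r_n = 46.22 kips.
  R_n,bearing = 1·39.42 + 2·46.22 = 131.9 kips → 0.75 × 131.9 = 98.9 kips.
Bearing governs: 98.9 kips.

98.9 kips (bearing governs)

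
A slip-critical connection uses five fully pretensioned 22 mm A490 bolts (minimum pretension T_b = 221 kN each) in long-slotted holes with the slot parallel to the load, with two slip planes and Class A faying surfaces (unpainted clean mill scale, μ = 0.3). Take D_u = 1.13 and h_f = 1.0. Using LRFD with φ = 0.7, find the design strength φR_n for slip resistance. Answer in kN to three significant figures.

524 kN

R_n = μ · D_u · h_f · T_b · n_s · n_b = 0.3 × 1.13 × 1.0 × 221 × 2 × 5 = 749.2 kN.
Design strength φR_n = 0.7 × 749.2 = 524 kN.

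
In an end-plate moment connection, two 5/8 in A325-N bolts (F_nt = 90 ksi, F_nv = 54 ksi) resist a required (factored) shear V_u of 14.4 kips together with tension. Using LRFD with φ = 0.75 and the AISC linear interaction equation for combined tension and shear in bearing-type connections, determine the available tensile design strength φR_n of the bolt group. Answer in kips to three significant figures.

29.8 kips

A_b = π·0.625²/4 = 0.3068 in²; f_rv = 14.4 / (2 × 0.3068) = 23.47 ksi.
F'_nt = 1.3 F_nt − (F_nt / φF_nv) f_rv = 1.3·90 − (90/(0.75·54))·23.47 = 64.85 ksi, capped at F_nt → F'_nt = 64.85 ksi.
R_n = F'_nt · A_b · n = 64.85 × 0.3068 × 2 = 39.79 kips.
Design strength φR_n = 0.75 × 39.79 = 29.8 kips.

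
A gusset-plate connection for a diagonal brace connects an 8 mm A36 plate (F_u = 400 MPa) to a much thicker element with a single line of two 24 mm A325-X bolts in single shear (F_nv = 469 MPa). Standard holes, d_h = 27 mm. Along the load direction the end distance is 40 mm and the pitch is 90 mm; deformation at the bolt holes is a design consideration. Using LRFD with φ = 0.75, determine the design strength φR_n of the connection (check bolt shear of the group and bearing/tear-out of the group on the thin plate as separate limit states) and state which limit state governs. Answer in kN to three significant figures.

215 kN (bearing governs)

Bolt shear: A_b = π·24²/4 = 452.4 mm²; R_n = 469 × 452.4 × 2 × 1 / 1000 = 424.3 kN → 0.75 × 424.3 = 318 kN.
Bearing (1.2 l_c t F_u ≤ 2.4 d t F_u): upper limit = 2.4·24·8·400 / 1000 = 184.3 kN.
  Edge l_c = 40 − 27/2 = 26.5 → r_n = 101.8 kN; interior l_c = 90 − 27 = 63 → r_n = 184.3 kN.
  R_n,bearing = 1·101.8 + 1·184.3 = 286.1 kN → 0.75 × 286.1 = 215 kN.
Bearing governs: 215 kN.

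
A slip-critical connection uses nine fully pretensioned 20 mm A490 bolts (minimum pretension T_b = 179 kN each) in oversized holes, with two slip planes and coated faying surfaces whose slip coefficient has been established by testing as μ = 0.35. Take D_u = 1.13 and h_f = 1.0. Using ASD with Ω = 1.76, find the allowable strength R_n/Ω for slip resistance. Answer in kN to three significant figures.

R_n = μ · D_u · h_f · T_b · n_s · n_b = 0.35 × 1.13 × 1.0 × 179 × 2 × 9 = 1274 kN.
Allowable strength R_n/Ω = 1274 / 1.76 = 724 kN.

724 kN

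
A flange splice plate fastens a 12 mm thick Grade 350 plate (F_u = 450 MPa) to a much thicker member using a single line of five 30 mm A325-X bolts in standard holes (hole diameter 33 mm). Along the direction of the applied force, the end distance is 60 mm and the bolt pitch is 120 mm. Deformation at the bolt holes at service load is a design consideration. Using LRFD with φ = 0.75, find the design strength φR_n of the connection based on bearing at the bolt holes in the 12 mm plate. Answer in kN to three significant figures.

1380 kN

Per bolt r_n = 1.2 l_c t F_u ≤ 2.4 d t F_u; upper limit = 2.4 × 30 × 12 × 450 / 1000 = 388.8 kN.
Edge bolt: l_c = 60 − 33/2 = 43.5 mm → 1.2 × 43.5 × 12 × 450 / 1000 = 281.9 → r_n = 281.9 kN.
Interior bolts: l_c = 120 − 33 = 87 mm → 1.2 × 87 × 12 × 450 / 1000 = 563.8 → r_n = 388.8 kN.
R_n = 1 × 281.9 + 4 × 388.8 = 1837 kN.
Design strength φR_n = 0.75 × 1837 = 1380 kN.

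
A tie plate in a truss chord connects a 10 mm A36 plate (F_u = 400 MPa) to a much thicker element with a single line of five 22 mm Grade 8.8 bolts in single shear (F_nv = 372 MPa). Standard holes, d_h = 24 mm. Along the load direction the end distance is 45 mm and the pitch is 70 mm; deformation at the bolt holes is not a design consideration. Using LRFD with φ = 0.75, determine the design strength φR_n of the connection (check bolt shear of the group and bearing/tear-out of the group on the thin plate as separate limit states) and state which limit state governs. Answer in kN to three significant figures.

Bolt shear: A_b = π·22²/4 = 380.1 mm²; R_n = 372 × 380.1 × 5 × 1 / 1000 = 707 kN → 0.75 × 707 = 530 kN.
Bearing (1.5 l_c t F_u ≤ 3.0 d t F_u): upper limit = 3.0·22·10·400 / 1000 = 264 kN.
  Edge l_c = 45 − 24/2 = 33 → r_n = 198 kN; interior l_c = 70 − 24 = 46 → r_n = 264 kN.
  R_n,bearing = 1·198 + 4·264 = 1254 kN → 0.75 × 1254 = 940 kN.
Bolt shear governs: 530 kN.

530 kN (bolt shear governs)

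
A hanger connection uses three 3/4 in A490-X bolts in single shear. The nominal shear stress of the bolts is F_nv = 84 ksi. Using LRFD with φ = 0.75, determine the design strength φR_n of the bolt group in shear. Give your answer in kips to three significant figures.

A_b = π × 0.75² / 4 = 0.4418 in².
R_n = F_nv · A_b · n · n_s = 84 × 0.4418 × 3 × 1 = 111.3 kips.
Design strength φR_n = 0.75 × 111.3 = 83.5 kips.

83.5 kips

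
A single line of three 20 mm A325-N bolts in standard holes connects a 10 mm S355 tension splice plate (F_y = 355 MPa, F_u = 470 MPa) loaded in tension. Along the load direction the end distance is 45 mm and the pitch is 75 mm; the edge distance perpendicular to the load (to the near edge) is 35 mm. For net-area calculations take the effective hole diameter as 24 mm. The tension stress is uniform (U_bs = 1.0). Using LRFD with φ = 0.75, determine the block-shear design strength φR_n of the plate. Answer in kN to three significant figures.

367 kN

Shear plane L_v = 45 + 2·75 = 195 mm; A_gv = 195 × 10 = 1950 mm².
A_nv = (195 − 2.5·24) × 10 = 1350 mm².
A_nt = (35 − 0.5·24) × 10 = 230 mm².
0.6 F_u A_nv = 380.7 kN; 0.6 F_y A_gv = 415.4 kN → shear rupture governs the shear term.
R_n = 380.7 + 1.0 × 470 × 230 / 1000 = 488.8 kN.
Design strength φR_n = 0.75 × 488.8 = 367 kN.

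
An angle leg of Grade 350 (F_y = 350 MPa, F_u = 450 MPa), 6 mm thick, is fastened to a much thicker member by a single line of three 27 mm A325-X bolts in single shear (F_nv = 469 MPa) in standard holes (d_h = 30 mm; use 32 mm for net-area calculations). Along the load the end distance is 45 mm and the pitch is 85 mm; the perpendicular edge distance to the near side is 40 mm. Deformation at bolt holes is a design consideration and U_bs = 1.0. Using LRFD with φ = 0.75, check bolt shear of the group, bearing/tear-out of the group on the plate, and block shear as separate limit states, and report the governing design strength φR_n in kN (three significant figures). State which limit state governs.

213 kN (block shear governs)

Bolt shear: A_b = π·27²/4 = 572.6 mm²; R_n = 469 × 572.6 × 3 × 1 / 1000 = 805.6 kN → 0.75 × 805.6 = 604 kN.
Bearing: edge l_c = 30, r_n = 97.2 kN; interior l_c = 55, r_n = 175 kN; R_n = 97.2 + 2·175 = 447.1 kN → 335 kN.
Block shear: A_gv = 1290, A_nv = 810, A_nt = 144 mm²; R_n = min(0.6F_uA_nv, 0.6F_yA_gv) + U_bs·F_u·A_nt = 283.5 kN → 213 kN.
Block shear governs: 213 kN.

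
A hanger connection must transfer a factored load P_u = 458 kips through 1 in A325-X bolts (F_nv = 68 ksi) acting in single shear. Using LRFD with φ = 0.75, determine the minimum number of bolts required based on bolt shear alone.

12 bolts

A_b = π·1²/4 = 0.7854 in².
Per-bolt design strength φR_n = 0.75 × 68 × 0.7854 × 1 = 40.06 kips.
n ≥ 458 / 40.06 = 11.43 → use 12 bolts.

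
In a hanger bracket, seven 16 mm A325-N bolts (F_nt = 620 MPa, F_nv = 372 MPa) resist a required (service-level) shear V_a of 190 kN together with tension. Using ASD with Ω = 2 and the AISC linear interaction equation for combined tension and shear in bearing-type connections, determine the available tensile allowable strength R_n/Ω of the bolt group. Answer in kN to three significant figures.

A_b = π·16²/4 = 201.1 mm²; f_rv = 190 × 1000 / (7 × 201.1) = 135 MPa.
F'_nt = 1.3 F_nt − (Ω F_nt / F_nv) f_rv = 1.3·620 − (2·620/372)·135 = 356 MPa, capped at F_nt → F'_nt = 356 MPa.
R_n = F'_nt · A_b · n = 356 × 201.1 × 7 / 1000 = 501.1 kN.
Allowable strength R_n/Ω = 501.1 / 2 = 251 kN.

251 kN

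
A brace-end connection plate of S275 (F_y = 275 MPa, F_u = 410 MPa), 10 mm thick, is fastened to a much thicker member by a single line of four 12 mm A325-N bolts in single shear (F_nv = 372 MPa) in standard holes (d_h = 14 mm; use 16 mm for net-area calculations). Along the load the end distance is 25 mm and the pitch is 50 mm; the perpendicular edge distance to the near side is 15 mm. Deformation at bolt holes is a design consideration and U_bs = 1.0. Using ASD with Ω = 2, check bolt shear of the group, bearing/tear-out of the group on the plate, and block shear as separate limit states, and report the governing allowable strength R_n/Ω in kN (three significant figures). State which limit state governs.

Bolt shear: A_b = π·12²/4 = 113.1 mm²; R_n = 372 × 113.1 × 4 × 1 / 1000 = 168.3 kN → 168.3 / 2 = 84.1 kN.
Bearing: edge l_c = 18, r_n = 88.56 kN; interior l_c = 36, r_n = 118.1 kN; R_n = 88.56 + 3·118.1 = 442.8 kN → 221 kN.
Block shear: A_gv = 1750, A_nv = 1190, A_nt = 70 mm²; R_n = min(0.6F_uA_nv, 0.6F_yA_gv) + U_bs·F_u·A_nt = 317.4 kN → 159 kN.
Bolt shear governs: 84.1 kN.

84.1 kN (bolt shear governs)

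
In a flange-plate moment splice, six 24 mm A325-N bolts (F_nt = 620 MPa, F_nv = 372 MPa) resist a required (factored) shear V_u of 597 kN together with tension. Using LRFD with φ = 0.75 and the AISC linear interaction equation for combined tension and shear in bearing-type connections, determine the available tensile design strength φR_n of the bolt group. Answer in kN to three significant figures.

646 kN

A_b = π·24²/4 = 452.4 mm²; f_rv = 597 × 1000 / (6 × 452.4) = 219.9 MPa.
F'_nt = 1.3 F_nt − (F_nt / φF_nv) f_rv = 1.3·620 − (620/(0.75·372))·219.9 = 317.2 MPa, capped at F_nt → F'_nt = 317.2 MPa.
R_n = F'_nt · A_b · n = 317.2 × 452.4 × 6 / 1000 = 861.1 kN.
Design strength φR_n = 0.75 × 861.1 = 646 kN.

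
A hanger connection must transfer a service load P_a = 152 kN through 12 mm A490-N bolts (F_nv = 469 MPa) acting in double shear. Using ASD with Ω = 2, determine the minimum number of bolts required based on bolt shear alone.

A_b = π·12²/4 = 113.1 mm².
Per-bolt allowable strength R_n/Ω = 469 × 113.1 × 2 / 1000 / 2 = 53.04 kN.
n ≥ 152 / 53.04 = 2.866 → use 3 bolts.

3 bolts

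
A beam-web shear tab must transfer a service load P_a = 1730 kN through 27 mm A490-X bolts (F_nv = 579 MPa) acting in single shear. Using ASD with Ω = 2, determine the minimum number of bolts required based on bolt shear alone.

11 bolts

A_b = π·27²/4 = 572.6 mm².
Per-bolt allowable strength R_n/Ω = 579 × 572.6 × 1 / 1000 / 2 = 165.8 kN.
n ≥ 1730 / 165.8 = 10.44 → use 11 bolts.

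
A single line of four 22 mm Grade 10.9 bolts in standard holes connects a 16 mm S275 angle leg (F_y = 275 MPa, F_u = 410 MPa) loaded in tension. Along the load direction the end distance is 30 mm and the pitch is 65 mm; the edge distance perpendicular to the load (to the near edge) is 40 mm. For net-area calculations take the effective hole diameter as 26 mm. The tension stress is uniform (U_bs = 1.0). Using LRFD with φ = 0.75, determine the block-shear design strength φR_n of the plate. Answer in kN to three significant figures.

Shear plane L_v = 30 + 3·65 = 225 mm; A_gv = 225 × 16 = 3600 mm².
A_nv = (225 − 3.5·26) × 16 = 2144 mm².
A_nt = (40 − 0.5·26) × 16 = 432 mm².
0.6 F_u A_nv = 527.4 kN; 0.6 F_y A_gv = 594 kN → shear rupture governs the shear term.
R_n = 527.4 + 1.0 × 410 × 432 / 1000 = 704.5 kN.
Design strength φR_n = 0.75 × 704.5 = 528 kN.

528 kN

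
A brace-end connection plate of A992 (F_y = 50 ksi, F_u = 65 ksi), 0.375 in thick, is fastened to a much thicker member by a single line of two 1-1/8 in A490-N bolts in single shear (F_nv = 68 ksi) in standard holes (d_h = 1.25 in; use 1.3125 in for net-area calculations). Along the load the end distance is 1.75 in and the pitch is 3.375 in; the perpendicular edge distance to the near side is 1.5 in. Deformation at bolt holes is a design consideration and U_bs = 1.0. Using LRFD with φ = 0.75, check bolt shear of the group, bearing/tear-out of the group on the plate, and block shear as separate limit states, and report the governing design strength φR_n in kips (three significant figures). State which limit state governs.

Bolt shear: A_b = π·1.125²/4 = 0.994 in²; R_n = 68 × 0.994 × 2 × 1 = 135.2 kips → 0.75 × 135.2 = 101 kips.
Bearing: edge l_c = 1.125, r_n = 32.91 kips; interior l_c = 2.125, r_n = 62.16 kips; R_n = 32.91 + 1·62.16 = 95.06 kips → 71.3 kips.
Block shear: A_gv = 1.922, A_nv = 1.184, A_nt = 0.3164 in²; R_n = min(0.6F_uA_nv, 0.6F_yA_gv) + U_bs·F_u·A_nt = 66.73 kips → 50 kips.
Block shear governs: 50 kips.

50 kips (block shear governs)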